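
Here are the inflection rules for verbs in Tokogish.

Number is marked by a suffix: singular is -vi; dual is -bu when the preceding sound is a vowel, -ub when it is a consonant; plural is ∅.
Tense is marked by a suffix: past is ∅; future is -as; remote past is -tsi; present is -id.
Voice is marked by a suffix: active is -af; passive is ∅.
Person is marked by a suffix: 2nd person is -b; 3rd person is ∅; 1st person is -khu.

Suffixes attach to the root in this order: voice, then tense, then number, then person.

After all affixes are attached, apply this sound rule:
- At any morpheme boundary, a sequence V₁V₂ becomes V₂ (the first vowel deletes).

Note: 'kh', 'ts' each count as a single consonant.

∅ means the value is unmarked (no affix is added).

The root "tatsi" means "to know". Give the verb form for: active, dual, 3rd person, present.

tatsafidub

Attach voice active -af → tatsiaf.
Attach tense present -id → tatsiafid.
Attach number dual -ub (after consonant 'd') → tatsiafidub.
person = 3rd person: zero marking, form stays tatsiafidub.
Apply vowel deletion: tatsiafidub → tatsafidub.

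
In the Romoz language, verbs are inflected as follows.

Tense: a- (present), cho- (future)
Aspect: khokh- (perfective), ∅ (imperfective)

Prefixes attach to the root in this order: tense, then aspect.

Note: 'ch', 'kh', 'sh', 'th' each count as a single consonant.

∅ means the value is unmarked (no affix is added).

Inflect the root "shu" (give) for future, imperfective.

Attach tense future cho- → choshu.
aspect = imperfective: zero marking, form stays choshu.

choshu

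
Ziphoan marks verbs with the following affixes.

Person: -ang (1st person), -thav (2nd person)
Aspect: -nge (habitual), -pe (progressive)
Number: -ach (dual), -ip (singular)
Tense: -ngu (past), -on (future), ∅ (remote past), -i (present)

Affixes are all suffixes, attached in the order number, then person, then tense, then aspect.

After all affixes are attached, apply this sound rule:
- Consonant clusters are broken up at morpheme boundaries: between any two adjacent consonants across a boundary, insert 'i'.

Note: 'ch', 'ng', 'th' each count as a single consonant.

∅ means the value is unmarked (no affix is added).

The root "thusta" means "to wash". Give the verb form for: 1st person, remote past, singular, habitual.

Attach number singular -ip → thustaip.
Attach person 1st person -ang → thustaipang.
tense = remote past: zero marking, form stays thustaipang.
Attach aspect habitual -nge → thustaipangnge.
Apply epenthesis: thustaipangnge → thustaipanginge.

thustaipanginge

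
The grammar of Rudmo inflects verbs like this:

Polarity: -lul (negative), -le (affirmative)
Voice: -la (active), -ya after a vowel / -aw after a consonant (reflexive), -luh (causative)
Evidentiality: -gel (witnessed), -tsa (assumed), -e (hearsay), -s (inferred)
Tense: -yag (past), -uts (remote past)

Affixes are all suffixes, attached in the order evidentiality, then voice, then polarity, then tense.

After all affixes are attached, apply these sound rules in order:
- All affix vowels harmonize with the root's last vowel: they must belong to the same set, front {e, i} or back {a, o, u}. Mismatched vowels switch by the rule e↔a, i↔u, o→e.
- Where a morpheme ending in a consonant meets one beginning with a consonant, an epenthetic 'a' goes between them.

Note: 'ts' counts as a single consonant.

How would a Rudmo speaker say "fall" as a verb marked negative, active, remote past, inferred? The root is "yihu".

yihusalaluluts

Attach evidentiality inferred -s → yihus.
Attach voice active -la → yihusla.
Attach polarity negative -lul → yihuslalul.
Attach tense remote past -uts → yihuslaluluts.
Vowel harmony: no change.
Apply epenthesis: yihuslaluluts → yihusalaluluts.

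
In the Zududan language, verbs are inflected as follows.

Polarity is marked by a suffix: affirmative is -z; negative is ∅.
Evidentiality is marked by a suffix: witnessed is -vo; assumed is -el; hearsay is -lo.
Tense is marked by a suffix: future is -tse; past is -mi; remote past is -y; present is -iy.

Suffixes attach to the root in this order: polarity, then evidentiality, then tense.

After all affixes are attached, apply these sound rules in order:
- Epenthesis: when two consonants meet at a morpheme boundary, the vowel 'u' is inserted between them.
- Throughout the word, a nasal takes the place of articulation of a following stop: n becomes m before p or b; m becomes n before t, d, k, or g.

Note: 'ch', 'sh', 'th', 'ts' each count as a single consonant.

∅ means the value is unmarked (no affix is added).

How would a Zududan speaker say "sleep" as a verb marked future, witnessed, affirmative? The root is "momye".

Attach polarity affirmative -z → momyez.
Attach evidentiality witnessed -vo → momyezvo.
Attach tense future -tse → momyezvotse.
Apply epenthesis: momyezvotse → momyezuvotse.
Nasal assimilation: no change.

momyezuvotse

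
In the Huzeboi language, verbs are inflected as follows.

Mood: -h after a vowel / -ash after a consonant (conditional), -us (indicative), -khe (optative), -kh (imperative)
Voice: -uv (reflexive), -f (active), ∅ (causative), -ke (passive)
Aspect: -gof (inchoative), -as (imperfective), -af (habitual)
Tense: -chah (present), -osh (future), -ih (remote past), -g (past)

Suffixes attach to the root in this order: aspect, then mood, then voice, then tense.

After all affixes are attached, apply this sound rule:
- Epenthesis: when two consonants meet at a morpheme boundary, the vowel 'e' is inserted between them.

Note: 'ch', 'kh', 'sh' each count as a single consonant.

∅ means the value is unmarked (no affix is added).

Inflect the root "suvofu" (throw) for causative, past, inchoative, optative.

Attach aspect inchoative -gof → suvofugof.
Attach mood optative -khe → suvofugofkhe.
voice = causative: zero marking, form stays suvofugofkhe.
Attach tense past -g → suvofugofkheg.
Apply epenthesis: suvofugofkheg → suvofugofekheg.

suvofugofekheg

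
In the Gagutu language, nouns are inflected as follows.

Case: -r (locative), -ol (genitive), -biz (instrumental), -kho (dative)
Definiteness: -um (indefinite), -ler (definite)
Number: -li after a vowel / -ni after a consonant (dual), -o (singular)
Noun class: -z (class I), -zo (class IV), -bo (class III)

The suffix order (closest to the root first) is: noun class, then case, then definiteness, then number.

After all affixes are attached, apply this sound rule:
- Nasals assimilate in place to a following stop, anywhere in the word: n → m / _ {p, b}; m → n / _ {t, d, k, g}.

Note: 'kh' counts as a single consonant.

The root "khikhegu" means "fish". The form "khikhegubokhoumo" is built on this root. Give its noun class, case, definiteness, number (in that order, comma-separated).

class III, dative, indefinite, singular

Segment: khikhegu-bo-kho-um-o.
noun class: -bo → class III.
case: -kho → dative.
definiteness: -um → indefinite.
number: -o → singular.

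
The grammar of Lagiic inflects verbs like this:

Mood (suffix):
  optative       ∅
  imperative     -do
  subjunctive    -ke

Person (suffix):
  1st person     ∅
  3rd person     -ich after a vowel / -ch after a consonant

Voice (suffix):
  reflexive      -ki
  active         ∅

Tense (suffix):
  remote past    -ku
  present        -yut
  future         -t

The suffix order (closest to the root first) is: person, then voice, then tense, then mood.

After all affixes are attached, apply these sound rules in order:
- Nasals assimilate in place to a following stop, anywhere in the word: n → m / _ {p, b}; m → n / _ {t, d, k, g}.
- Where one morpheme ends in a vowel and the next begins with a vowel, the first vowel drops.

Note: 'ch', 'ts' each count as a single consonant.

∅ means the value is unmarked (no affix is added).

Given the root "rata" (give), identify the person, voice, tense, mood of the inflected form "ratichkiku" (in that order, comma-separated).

3rd person, reflexive, remote past, optative

Segment: rata-ich-ki-ku.
person: -ich/ch → 3rd person.
voice: -ki → reflexive.
tense: -ku → remote past.
mood: ∅ → optative.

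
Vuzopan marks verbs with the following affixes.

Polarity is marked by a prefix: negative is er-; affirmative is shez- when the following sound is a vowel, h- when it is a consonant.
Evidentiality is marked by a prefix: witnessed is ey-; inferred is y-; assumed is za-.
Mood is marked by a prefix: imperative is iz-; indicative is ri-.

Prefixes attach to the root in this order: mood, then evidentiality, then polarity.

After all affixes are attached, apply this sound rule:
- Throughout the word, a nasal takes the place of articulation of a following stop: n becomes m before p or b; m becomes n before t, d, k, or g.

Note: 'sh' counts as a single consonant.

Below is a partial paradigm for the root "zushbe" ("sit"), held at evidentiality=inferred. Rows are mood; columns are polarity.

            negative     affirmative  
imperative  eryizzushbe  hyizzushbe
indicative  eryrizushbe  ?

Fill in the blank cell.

Attach mood indicative ri- → rizushbe.
Attach evidentiality inferred y- → yrizushbe.
Attach polarity affirmative h- (before consonant 'y') → hyrizushbe.
Nasal assimilation: no change.

hyrizushbe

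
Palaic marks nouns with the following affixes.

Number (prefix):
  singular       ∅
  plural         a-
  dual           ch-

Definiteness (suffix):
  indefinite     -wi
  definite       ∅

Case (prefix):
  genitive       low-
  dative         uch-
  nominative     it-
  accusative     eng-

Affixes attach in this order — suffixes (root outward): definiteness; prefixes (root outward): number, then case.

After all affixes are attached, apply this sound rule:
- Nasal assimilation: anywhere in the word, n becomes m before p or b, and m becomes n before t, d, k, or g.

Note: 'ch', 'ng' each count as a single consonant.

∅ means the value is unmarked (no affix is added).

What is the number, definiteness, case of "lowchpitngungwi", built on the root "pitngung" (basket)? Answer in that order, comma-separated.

Segment: low-ch-pitngung-wi.
number: ch- → dual.
definiteness: -wi → indefinite.
case: low- → genitive.

dual, indefinite, genitive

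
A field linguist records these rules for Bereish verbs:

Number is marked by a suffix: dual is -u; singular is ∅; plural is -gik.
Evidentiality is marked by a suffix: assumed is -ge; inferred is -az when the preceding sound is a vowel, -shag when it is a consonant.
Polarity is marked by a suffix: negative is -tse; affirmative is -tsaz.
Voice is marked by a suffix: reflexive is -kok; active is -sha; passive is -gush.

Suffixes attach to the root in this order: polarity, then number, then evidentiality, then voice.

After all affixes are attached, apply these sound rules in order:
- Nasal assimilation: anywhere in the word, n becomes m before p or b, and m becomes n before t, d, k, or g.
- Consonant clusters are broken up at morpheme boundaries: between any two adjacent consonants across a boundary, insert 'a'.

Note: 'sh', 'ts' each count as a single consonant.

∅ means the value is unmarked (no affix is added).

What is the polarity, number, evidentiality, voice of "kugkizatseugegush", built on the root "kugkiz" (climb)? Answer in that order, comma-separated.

Segment: kugkiz-tse-u-ge-gush.
polarity: -tse → negative.
number: -u → dual.
evidentiality: -ge → assumed.
voice: -gush → passive.

negative, dual, assumed, passive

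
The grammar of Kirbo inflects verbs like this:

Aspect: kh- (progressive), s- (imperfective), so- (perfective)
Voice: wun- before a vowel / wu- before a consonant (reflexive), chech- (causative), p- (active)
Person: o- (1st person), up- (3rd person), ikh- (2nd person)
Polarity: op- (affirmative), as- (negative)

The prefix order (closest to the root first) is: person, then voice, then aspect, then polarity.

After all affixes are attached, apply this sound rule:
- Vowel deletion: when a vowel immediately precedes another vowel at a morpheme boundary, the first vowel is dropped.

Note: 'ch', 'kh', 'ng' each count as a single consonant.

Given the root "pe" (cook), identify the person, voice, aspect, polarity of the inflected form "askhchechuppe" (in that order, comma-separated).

3rd person, causative, progressive, negative

Segment: as-kh-chech-up-pe.
person: up- → 3rd person.
voice: chech- → causative.
aspect: kh- → progressive.
polarity: as- → negative.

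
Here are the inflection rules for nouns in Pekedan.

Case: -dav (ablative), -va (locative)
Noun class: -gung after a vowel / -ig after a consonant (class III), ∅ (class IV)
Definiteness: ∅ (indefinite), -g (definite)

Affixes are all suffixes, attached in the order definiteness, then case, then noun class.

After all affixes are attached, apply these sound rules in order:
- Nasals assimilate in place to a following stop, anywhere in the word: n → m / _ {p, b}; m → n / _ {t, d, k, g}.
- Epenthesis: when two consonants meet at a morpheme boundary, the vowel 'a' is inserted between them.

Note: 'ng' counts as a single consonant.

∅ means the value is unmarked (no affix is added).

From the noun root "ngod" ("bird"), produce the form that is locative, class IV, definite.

Attach definiteness definite -g → ngodg.
Attach case locative -va → ngodgva.
noun class = class IV: zero marking, form stays ngodgva.
Nasal assimilation: no change.
Apply epenthesis: ngodgva → ngodagava.

ngodagava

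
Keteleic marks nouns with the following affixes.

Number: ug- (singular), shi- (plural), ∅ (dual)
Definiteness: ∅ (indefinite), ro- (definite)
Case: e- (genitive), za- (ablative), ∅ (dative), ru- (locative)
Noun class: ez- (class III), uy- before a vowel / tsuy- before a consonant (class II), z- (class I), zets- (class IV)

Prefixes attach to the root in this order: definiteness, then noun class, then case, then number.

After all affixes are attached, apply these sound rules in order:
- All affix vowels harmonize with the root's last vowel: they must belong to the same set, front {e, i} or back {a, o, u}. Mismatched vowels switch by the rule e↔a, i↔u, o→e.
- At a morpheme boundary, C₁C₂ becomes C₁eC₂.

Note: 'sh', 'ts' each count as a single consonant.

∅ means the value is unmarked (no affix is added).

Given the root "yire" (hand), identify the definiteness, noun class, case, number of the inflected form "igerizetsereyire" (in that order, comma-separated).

Segment: ug-ru-zets-ro-yire.
definiteness: ro- → definite.
noun class: zets- → class IV.
case: ru- → locative.
number: ug- → singular.

definite, class IV, locative, singular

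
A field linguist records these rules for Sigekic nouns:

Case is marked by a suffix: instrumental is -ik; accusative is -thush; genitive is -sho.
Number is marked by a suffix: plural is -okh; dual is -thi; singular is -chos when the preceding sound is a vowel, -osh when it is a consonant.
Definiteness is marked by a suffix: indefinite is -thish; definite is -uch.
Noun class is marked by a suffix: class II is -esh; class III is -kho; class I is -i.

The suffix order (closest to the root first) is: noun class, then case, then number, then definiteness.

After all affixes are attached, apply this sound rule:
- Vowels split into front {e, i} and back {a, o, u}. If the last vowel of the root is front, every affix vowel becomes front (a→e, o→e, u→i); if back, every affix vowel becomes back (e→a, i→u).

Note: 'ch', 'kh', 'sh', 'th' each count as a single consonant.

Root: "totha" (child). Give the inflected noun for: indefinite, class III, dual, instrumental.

tothakhoukthuthush

Attach noun class class III -kho → tothakho.
Attach case instrumental -ik → tothakhoik.
Attach number dual -thi → tothakhoikthi.
Attach definiteness indefinite -thish → tothakhoikthithish.
Apply vowel harmony: tothakhoikthithish → tothakhoukthuthush.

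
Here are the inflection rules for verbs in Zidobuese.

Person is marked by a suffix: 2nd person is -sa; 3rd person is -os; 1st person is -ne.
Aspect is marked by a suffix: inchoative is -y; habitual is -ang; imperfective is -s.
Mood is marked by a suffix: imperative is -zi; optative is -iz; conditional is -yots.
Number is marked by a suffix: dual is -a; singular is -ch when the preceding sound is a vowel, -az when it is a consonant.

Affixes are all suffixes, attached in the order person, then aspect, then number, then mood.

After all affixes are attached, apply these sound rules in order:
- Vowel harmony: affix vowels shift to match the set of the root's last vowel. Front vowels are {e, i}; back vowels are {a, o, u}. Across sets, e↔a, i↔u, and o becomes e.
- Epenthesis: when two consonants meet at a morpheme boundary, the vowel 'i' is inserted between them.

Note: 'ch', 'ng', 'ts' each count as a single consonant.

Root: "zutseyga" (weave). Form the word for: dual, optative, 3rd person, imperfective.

zutseygaosisauz

Attach person 3rd person -os → zutseygaos.
Attach aspect imperfective -s → zutseygaoss.
Attach number dual -a → zutseygaossa.
Attach mood optative -iz → zutseygaossaiz.
Apply vowel harmony: zutseygaossaiz → zutseygaossauz.
Apply epenthesis: zutseygaossauz → zutseygaosisauz.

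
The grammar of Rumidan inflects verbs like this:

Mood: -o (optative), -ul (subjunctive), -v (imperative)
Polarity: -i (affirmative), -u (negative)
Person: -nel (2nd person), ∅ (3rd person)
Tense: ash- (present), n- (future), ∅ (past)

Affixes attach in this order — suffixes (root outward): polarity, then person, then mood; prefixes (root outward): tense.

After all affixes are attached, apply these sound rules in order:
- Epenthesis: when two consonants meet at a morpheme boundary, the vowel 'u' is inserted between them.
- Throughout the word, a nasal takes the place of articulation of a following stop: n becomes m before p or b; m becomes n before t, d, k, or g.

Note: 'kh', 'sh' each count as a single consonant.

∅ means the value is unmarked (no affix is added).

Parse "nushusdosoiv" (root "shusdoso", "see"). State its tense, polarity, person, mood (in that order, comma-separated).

future, affirmative, 3rd person, imperative

Segment: n-shusdoso-i-v.
tense: n- → future.
polarity: -i → affirmative.
person: ∅ → 3rd person.
mood: -v → imperative.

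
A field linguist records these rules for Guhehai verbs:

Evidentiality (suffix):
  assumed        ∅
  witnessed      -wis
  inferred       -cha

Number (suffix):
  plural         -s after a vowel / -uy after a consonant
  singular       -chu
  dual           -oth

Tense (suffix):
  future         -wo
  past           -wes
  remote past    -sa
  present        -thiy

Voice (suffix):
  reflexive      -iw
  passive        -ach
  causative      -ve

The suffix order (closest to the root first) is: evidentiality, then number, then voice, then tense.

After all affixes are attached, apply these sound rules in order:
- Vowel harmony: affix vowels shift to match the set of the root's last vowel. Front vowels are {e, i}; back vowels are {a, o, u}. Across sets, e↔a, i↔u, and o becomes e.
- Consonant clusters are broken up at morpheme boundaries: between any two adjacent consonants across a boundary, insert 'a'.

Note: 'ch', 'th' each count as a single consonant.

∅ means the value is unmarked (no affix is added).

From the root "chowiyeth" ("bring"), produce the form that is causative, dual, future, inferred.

chowiyethacheethavewe

Attach evidentiality inferred -cha → chowiyethcha.
Attach number dual -oth → chowiyethchaoth.
Attach voice causative -ve → chowiyethchaothve.
Attach tense future -wo → chowiyethchaothvewo.
Apply vowel harmony: chowiyethchaothvewo → chowiyethcheethvewe.
Apply epenthesis: chowiyethcheethvewe → chowiyethacheethavewe.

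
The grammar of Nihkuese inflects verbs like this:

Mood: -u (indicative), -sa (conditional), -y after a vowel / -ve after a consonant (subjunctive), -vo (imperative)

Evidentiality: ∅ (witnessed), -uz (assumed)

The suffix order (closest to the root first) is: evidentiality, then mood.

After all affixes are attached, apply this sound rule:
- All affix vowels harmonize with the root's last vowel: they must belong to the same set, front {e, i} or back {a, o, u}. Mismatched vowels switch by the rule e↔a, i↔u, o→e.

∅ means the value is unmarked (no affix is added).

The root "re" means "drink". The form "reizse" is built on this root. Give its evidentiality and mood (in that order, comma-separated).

assumed, conditional

Segment: re-uz-sa.
evidentiality: -uz → assumed.
mood: -sa → conditional.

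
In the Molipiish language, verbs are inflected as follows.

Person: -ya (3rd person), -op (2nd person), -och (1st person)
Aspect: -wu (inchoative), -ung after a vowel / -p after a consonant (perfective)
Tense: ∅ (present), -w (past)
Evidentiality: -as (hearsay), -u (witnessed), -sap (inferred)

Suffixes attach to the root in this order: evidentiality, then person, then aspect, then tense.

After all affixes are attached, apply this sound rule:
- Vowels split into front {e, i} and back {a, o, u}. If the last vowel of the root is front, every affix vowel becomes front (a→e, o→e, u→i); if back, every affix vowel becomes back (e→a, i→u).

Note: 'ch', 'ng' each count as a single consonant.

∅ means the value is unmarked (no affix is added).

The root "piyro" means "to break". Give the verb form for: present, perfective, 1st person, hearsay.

Attach evidentiality hearsay -as → piyroas.
Attach person 1st person -och → piyroasoch.
Attach aspect perfective -p (after consonant 'ch') → piyroasochp.
tense = present: zero marking, form stays piyroasochp.
Vowel harmony: no change.

piyroasochp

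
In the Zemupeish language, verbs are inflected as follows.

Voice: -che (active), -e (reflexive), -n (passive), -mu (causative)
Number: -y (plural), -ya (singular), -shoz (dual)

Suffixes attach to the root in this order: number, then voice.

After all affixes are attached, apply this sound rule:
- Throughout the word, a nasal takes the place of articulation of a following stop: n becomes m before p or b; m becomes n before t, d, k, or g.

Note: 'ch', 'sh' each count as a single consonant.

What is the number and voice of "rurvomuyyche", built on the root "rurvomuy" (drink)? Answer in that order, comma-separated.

plural, active

Segment: rurvomuy-y-che.
number: -y → plural.
voice: -che → active.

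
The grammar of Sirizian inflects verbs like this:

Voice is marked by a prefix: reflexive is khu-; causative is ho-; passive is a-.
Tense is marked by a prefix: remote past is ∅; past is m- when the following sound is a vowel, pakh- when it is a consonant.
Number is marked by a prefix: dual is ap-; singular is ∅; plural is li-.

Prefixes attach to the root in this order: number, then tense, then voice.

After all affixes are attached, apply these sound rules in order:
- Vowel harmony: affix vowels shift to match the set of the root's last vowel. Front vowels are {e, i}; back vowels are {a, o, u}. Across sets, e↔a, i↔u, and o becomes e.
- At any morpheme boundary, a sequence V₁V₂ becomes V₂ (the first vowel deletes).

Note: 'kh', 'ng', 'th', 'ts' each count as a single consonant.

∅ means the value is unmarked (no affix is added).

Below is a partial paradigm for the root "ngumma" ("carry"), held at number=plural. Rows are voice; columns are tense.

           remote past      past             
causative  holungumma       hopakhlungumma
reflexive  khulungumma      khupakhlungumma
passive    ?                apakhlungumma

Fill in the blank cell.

Attach number plural li- → lingumma.
tense = remote past: zero marking, form stays lingumma.
Attach voice passive a- → alingumma.
Apply vowel harmony: alingumma → alungumma.
Vowel deletion: no change.

alungumma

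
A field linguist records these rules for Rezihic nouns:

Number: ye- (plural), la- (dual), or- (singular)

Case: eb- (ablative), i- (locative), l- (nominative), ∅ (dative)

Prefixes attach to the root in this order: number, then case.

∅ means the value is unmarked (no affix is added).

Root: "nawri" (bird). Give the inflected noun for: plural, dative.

yenawri

Attach number plural ye- → yenawri.
case = dative: zero marking, form stays yenawri.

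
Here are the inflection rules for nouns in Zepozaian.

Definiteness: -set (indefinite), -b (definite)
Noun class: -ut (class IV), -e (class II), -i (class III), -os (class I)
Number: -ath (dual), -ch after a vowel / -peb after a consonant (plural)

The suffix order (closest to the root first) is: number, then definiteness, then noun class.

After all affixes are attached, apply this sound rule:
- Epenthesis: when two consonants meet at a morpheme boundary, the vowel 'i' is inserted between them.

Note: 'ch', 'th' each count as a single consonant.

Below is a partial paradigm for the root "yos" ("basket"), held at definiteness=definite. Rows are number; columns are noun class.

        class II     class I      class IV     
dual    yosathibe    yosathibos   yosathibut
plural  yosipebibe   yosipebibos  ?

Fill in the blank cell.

Attach number plural -peb (after consonant 's') → yospeb.
Attach definiteness definite -b → yospebb.
Attach noun class class IV -ut → yospebbut.
Apply epenthesis: yospebbut → yosipebibut.

yosipebibut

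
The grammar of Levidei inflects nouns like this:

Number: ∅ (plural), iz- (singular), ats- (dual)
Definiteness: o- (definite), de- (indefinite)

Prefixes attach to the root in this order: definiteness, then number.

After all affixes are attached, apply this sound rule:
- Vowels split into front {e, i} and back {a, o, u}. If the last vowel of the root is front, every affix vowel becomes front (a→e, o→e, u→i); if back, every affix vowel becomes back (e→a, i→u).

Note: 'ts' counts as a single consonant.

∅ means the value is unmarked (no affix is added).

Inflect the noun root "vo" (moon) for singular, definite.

Attach definiteness definite o- → ovo.
Attach number singular iz- → izovo.
Apply vowel harmony: izovo → uzovo.

uzovo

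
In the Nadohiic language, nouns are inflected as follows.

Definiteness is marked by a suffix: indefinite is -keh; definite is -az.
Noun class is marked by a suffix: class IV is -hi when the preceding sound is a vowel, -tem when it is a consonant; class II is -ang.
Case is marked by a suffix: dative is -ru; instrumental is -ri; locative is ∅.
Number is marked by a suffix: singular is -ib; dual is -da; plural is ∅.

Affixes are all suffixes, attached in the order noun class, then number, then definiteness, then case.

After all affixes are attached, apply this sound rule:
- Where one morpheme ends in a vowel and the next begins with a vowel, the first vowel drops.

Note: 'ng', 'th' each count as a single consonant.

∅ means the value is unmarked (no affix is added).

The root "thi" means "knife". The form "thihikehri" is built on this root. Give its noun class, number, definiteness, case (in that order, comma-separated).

Segment: thi-hi-keh-ri.
noun class: -hi/tem → class IV.
number: ∅ → plural.
definiteness: -keh → indefinite.
case: -ri → instrumental.

class IV, plural, indefinite, instrumental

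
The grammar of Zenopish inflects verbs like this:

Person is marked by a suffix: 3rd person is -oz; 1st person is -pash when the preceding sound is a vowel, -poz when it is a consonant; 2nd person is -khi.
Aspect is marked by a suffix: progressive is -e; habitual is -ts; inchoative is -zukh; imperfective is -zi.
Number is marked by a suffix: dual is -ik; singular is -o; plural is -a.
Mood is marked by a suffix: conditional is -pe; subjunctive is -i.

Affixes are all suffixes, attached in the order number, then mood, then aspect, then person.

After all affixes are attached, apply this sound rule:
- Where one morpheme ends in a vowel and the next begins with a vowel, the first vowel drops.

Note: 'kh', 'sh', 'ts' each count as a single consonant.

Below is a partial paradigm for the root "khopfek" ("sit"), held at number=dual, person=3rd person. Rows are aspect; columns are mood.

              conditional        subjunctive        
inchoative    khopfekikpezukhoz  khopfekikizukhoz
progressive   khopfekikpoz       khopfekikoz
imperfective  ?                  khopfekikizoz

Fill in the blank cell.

khopfekikpezoz

Attach number dual -ik → khopfekik.
Attach mood conditional -pe → khopfekikpe.
Attach aspect imperfective -zi → khopfekikpezi.
Attach person 3rd person -oz → khopfekikpezioz.
Apply vowel deletion: khopfekikpezioz → khopfekikpezoz.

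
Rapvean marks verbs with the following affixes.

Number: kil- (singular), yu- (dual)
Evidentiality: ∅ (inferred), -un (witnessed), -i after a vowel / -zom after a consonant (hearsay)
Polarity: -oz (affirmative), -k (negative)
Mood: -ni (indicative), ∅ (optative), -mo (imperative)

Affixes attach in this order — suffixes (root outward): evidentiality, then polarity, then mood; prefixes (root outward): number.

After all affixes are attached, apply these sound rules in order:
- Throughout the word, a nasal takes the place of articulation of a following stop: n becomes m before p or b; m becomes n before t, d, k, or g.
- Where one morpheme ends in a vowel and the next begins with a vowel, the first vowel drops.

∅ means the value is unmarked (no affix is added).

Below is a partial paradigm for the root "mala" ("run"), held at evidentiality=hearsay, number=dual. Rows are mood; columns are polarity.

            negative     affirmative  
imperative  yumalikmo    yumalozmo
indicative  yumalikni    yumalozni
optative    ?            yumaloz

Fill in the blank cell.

yumalik

Attach evidentiality hearsay -i (after vowel 'a') → malai.
Attach polarity negative -k → malaik.
Attach number dual yu- → yumalaik.
mood = optative: zero marking, form stays yumalaik.
Nasal assimilation: no change.
Apply vowel deletion: yumalaik → yumalik.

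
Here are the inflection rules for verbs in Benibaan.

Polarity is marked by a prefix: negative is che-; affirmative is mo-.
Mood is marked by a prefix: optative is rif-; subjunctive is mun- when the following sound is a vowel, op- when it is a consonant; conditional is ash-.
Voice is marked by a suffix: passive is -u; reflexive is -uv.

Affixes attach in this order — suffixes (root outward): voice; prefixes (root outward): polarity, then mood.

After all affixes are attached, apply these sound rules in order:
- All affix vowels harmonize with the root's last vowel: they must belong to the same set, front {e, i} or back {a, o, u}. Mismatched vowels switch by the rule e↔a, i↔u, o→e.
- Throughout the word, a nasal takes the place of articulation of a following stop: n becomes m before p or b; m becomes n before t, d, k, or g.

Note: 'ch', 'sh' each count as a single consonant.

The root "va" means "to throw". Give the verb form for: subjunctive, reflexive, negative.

Attach polarity negative che- → cheva.
Attach mood subjunctive op- (before consonant 'ch') → opcheva.
Attach voice reflexive -uv → opchevauv.
Apply vowel harmony: opchevauv → opchavauv.
Nasal assimilation: no change.

opchavauv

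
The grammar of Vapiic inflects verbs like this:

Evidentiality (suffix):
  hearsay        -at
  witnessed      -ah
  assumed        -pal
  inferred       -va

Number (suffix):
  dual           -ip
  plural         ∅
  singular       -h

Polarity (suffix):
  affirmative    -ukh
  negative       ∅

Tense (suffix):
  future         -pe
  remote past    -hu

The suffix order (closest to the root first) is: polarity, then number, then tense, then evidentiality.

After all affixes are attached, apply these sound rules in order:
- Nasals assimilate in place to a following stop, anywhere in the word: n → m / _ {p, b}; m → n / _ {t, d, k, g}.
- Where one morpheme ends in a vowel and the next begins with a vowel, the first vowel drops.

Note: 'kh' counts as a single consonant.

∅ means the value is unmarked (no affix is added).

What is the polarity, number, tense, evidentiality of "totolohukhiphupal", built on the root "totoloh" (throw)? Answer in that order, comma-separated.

Segment: totoloh-ukh-ip-hu-pal.
polarity: -ukh → affirmative.
number: -ip → dual.
tense: -hu → remote past.
evidentiality: -pal → assumed.

affirmative, dual, remote past, assumed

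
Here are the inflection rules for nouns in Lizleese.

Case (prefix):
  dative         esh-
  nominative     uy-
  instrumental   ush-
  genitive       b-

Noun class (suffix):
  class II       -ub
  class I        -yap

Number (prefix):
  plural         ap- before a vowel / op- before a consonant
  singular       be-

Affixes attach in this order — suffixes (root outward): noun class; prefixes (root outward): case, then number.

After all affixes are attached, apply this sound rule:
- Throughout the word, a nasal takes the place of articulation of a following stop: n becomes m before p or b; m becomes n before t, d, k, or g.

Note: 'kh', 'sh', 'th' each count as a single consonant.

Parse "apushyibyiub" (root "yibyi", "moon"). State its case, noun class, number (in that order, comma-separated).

Segment: ap-ush-yibyi-ub.
case: ush- → instrumental.
noun class: -ub → class II.
number: ap/op- → plural.

instrumental, class II, plural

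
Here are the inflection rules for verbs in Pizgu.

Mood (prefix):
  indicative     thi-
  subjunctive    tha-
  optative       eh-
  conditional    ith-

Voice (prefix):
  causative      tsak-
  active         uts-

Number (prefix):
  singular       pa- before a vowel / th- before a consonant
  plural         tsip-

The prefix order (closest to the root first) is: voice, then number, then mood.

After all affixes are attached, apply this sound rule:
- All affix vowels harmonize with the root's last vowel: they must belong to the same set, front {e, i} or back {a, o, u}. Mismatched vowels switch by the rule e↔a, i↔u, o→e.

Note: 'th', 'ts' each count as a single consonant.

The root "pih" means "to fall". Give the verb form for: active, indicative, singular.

thipeitspih

Attach voice active uts- → utspih.
Attach number singular pa- (before vowel 'u') → pautspih.
Attach mood indicative thi- → thipautspih.
Apply vowel harmony: thipautspih → thipeitspih.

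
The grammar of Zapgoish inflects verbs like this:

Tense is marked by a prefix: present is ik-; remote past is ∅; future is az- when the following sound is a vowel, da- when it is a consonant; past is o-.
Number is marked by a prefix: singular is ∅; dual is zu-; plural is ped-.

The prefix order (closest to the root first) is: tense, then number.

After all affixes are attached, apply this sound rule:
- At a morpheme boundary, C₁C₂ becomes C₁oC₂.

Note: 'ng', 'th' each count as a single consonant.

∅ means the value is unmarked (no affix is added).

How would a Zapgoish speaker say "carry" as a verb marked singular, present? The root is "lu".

ikolu

Attach tense present ik- → iklu.
number = singular: zero marking, form stays iklu.
Apply epenthesis: iklu → ikolu.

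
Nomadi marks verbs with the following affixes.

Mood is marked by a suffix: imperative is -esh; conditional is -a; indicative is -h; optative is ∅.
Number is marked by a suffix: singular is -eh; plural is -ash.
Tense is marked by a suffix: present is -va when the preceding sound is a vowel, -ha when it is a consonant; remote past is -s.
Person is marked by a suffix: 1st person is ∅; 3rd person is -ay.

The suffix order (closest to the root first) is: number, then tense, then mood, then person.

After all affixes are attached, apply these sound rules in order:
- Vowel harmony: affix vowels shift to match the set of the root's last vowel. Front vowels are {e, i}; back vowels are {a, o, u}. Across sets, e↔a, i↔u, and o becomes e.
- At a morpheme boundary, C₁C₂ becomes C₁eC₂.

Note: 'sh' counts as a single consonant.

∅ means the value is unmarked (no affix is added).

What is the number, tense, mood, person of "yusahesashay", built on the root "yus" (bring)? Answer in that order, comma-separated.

singular, remote past, imperative, 3rd person

Segment: yus-eh-s-esh-ay.
number: -eh → singular.
tense: -s → remote past.
mood: -esh → imperative.
person: -ay → 3rd person.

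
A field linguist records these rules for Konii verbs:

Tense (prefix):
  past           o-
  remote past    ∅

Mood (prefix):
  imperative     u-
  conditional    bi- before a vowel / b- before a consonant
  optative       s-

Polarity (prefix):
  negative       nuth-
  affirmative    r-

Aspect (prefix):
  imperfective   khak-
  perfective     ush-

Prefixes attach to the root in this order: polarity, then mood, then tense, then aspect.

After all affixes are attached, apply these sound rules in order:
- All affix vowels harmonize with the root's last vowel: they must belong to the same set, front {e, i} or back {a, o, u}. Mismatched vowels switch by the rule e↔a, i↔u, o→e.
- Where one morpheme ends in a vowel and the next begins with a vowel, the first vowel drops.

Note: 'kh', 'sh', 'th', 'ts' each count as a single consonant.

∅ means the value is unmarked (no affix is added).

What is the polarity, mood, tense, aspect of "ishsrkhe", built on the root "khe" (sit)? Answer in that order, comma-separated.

affirmative, optative, remote past, perfective

Segment: ush-s-r-khe.
polarity: r- → affirmative.
mood: s- → optative.
tense: ∅ → remote past.
aspect: ush- → perfective.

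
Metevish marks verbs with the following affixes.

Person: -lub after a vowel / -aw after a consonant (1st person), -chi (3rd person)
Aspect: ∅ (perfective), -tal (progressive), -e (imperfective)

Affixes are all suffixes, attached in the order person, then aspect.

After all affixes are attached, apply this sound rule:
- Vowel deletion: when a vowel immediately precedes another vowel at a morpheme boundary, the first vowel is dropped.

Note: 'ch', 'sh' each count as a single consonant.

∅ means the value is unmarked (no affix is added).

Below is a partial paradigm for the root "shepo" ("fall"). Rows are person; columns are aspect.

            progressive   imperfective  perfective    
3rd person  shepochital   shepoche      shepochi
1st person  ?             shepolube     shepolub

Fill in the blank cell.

shepolubtal

Attach person 1st person -lub (after vowel 'o') → shepolub.
Attach aspect progressive -tal → shepolubtal.
Vowel deletion: no change.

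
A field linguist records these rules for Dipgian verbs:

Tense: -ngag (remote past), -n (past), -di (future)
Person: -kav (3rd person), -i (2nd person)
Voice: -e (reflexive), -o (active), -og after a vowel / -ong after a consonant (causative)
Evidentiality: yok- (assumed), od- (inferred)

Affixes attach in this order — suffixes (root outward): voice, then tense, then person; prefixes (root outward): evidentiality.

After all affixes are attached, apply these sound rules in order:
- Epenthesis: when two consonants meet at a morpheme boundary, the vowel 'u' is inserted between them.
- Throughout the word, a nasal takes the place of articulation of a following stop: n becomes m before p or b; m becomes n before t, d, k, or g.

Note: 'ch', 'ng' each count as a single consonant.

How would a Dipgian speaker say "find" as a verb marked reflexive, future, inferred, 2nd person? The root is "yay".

oduyayedii

Attach voice reflexive -e → yaye.
Attach tense future -di → yayedi.
Attach evidentiality inferred od- → odyayedi.
Attach person 2nd person -i → odyayedii.
Apply epenthesis: odyayedii → oduyayedii.
Nasal assimilation: no change.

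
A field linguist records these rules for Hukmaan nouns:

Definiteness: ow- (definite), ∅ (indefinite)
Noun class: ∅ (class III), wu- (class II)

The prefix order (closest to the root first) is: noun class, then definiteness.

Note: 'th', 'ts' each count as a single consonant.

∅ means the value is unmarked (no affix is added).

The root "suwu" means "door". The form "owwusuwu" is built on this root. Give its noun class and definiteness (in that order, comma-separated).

Segment: ow-wu-suwu.
noun class: wu- → class II.
definiteness: ow- → definite.

class II, definite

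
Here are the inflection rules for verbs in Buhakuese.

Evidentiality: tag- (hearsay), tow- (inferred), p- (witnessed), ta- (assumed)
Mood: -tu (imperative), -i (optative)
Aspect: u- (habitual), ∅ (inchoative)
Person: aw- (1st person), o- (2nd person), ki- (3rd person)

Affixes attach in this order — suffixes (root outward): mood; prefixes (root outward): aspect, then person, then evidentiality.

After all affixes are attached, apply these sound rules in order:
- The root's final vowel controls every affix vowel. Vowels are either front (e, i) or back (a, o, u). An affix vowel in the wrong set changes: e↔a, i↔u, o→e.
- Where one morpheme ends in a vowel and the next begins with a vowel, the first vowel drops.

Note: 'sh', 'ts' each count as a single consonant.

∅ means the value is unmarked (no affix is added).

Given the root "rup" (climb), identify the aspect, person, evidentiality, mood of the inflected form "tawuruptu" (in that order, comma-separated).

Segment: ta-aw-u-rup-tu.
aspect: u- → habitual.
person: aw- → 1st person.
evidentiality: ta- → assumed.
mood: -tu → imperative.

habitual, 1st person, assumed, imperative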